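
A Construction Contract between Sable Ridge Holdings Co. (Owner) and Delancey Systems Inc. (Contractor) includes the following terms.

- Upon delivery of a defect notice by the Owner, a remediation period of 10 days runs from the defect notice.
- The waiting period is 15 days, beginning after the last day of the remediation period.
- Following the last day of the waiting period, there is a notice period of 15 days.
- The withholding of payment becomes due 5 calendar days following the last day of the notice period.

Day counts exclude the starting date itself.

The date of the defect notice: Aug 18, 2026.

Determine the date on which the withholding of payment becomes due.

Oct 2, 2026

Adding 10 calendar days to Aug 18, 2026 gives Aug 28, 2026, which is the last day of the remediation period.
Adding 15 calendar days to Aug 28, 2026 gives Sep 12, 2026, which is the last day of the waiting period.
The last day of the notice period: 15 calendar days after Sep 12, 2026 is Sep 27, 2026.
The date on which the withholding of payment becomes due: 5 calendar days after Sep 27, 2026 is Oct 2, 2026.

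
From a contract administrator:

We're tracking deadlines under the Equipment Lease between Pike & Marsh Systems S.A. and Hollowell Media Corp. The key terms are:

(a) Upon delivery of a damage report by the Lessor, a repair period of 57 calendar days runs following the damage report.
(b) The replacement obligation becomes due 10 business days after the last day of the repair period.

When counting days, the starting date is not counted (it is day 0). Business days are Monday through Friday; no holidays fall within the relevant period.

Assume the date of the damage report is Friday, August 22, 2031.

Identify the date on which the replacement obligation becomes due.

October 31, 2031

Adding 57 calendar days to August 22, 2031 gives October 18, 2031, which is the last day of the repair period.
The date on which the replacement obligation becomes due: 10 business days after Saturday, October 18, 2031, skipping weekends — Oct 20, Oct 21, Oct 22, Oct 23, Oct 24, Oct 27, Oct 28, Oct 29, Oct 30, Oct 31 — lands on Friday, October 31, 2031.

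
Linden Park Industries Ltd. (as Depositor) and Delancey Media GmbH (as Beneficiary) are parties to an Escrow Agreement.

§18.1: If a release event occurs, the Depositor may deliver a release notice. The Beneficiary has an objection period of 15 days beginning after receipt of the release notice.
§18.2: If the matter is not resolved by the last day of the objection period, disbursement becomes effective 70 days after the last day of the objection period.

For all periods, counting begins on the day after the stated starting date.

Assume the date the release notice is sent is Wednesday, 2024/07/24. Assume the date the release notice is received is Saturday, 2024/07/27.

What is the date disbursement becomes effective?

Adding 15 calendar days to 2024/07/27 gives 2024/08/11, which is the last day of the objection period.
The date disbursement becomes effective: 2024/08/11 + 70 days = 2024/10/20.

2024/10/20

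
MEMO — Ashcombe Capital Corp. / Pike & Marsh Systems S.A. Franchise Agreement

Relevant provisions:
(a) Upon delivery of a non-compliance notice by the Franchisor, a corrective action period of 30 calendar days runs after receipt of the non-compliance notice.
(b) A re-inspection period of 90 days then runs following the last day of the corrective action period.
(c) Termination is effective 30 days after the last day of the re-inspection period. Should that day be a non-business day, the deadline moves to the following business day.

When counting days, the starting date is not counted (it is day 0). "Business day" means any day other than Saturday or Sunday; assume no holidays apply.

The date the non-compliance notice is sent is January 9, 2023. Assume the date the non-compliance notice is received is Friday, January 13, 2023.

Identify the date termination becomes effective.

The last day of the corrective action period: 30 calendar days after January 13, 2023 is February 12, 2023.
The last day of the re-inspection period: 90 calendar days after February 12, 2023 is May 13, 2023.
The date termination becomes effective: May 13, 2023 + 30 days = June 12, 2023. June 12, 2023 is a Monday, so no roll-forward applies.

June 12, 2023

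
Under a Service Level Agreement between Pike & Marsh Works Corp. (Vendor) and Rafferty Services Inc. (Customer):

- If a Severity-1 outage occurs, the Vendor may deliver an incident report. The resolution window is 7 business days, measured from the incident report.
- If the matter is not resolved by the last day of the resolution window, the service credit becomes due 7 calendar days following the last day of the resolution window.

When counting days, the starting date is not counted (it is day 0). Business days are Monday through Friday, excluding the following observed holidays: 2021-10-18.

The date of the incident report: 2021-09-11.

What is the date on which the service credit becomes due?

2021-09-28

From Saturday, 2021-09-11, 7 business days (Sep 13, Sep 14, Sep 15, Sep 16, Sep 17, Sep 20, Sep 21, skipping weekends) brings us to Tuesday, 2021-09-21, which is the last day of the resolution window.
The date on which the service credit becomes due: 2021-09-21 + 7 days = 2021-09-28.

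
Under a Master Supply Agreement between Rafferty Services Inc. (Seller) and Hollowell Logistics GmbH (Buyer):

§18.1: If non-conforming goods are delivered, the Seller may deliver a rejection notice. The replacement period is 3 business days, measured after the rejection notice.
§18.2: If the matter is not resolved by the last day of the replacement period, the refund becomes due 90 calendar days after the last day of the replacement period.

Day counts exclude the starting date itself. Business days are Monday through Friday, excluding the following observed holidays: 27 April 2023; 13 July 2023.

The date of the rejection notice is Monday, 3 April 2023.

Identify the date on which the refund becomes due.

5 July 2023

From Monday, 3 April 2023, 3 business days (Apr 4, Apr 5, Apr 6, skipping weekends) brings us to Thursday, 6 April 2023, which is the last day of the replacement period.
The date on which the refund becomes due: 6 April 2023 + 90 days = 5 July 2023.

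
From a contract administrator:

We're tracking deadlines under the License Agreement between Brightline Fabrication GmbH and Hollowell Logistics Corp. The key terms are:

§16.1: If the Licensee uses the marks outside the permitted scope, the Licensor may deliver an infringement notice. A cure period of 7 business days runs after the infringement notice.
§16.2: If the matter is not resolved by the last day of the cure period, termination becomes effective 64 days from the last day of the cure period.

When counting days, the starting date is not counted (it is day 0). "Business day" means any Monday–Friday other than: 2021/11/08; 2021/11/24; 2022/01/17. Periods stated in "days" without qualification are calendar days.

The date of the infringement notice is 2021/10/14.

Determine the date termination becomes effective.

2021/12/28

The last day of the cure period: 7 business days after Thursday, 2021/10/14, skipping weekends — Oct 15, Oct 18, Oct 19, Oct 20, Oct 21, Oct 22, Oct 25 — lands on Monday, 2021/10/25.
The date termination becomes effective: 64 calendar days after 2021/10/25 is 2021/12/28.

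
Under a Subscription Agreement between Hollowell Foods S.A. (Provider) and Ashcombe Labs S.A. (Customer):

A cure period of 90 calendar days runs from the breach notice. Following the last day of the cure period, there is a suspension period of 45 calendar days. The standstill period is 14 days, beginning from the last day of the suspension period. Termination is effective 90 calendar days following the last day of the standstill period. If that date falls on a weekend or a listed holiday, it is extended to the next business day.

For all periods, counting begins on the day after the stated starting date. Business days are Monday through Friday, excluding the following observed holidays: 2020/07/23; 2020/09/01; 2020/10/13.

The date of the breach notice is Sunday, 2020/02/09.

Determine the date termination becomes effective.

2020/10/05

The last day of the cure period: 2020/02/09 + 90 days = 2020/05/09.
The last day of the suspension period: 45 calendar days after 2020/05/09 is 2020/06/23.
The last day of the standstill period: 2020/06/23 + 14 days = 2020/07/07.
The date termination becomes effective: 2020/07/07 + 90 days = 2020/10/05. 2020/10/05 is a Monday and is not a listed holiday, so no roll-forward applies.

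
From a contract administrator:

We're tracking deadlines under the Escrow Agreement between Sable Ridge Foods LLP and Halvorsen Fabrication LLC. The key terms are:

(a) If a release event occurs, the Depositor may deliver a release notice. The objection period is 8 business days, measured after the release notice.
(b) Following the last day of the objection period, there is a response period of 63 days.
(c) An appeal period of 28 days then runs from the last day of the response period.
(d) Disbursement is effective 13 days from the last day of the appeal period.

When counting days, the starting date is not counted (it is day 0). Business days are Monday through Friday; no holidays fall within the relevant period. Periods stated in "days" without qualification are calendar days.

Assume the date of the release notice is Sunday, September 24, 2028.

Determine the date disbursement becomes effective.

The last day of the objection period: 8 business days after Sunday, September 24, 2028, skipping weekends — Sep 25, Sep 26, Sep 27, Sep 28, Sep 29, Oct 2, Oct 3, Oct 4 — lands on Wednesday, October 4, 2028.
The last day of the response period: 63 calendar days after October 4, 2028 is December 6, 2028.
The last day of the appeal period: 28 calendar days after December 6, 2028 is January 3, 2029.
Adding 13 calendar days to January 3, 2029 gives January 16, 2029, which is the date disbursement becomes effective.

January 16, 2029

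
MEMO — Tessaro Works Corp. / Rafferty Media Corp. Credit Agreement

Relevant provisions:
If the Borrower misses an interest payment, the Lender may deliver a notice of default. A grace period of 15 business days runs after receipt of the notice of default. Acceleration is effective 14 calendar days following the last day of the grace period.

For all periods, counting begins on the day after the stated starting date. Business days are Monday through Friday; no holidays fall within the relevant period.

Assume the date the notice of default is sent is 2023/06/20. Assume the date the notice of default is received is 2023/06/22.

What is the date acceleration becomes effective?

The last day of the grace period: counting 15 business days from Thursday, 2023/06/22 (Jun 23, Jun 26, Jun 27, Jun 28, …, Jul 11, Jul 12, Jul 13, skipping weekends) reaches Thursday, 2023/07/13.
The date acceleration becomes effective: 14 calendar days after 2023/07/13 is 2023/07/27.

2023/07/27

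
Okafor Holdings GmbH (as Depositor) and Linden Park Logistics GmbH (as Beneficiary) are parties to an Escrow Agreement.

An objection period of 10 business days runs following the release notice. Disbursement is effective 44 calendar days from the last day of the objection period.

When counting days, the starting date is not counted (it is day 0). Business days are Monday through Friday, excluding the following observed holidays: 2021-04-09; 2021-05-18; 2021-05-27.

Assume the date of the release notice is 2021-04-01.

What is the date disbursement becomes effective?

2021-05-30

From Thursday, 2021-04-01, 10 business days (Apr 2, Apr 5, Apr 6, Apr 7, Apr 8, Apr 12, Apr 13, Apr 14, Apr 15, Apr 16, skipping weekends and the listed holiday on Apr 9) brings us to Friday, 2021-04-16, which is the last day of the objection period.
The date disbursement becomes effective: 2021-04-16 + 44 days = 2021-05-30.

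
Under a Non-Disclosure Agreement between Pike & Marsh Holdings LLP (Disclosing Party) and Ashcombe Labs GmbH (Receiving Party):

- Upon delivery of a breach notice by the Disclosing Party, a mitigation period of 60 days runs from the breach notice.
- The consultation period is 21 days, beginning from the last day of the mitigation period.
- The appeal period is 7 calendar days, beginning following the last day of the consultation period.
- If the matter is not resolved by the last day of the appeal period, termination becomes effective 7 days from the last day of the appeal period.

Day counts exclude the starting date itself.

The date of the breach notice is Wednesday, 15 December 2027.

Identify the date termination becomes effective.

19 March 2028

The last day of the mitigation period: 60 calendar days after 15 December 2027 is 13 February 2028.
The last day of the consultation period: 21 calendar days after 13 February 2028 is 5 March 2028.
Adding 7 calendar days to 5 March 2028 gives 12 March 2028, which is the last day of the appeal period.
The date termination becomes effective: 12 March 2028 + 7 days = 19 March 2028.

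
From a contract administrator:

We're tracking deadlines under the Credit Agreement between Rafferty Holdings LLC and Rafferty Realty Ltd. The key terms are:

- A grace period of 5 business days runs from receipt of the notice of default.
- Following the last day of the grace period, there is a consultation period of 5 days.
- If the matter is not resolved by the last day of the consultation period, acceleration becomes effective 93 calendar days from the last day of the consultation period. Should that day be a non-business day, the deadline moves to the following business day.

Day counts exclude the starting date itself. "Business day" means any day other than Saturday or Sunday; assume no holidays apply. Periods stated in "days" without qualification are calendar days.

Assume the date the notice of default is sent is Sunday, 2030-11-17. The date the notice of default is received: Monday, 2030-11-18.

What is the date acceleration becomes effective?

2031-03-03

The last day of the grace period: 5 business days after Monday, 2030-11-18, skipping weekends — Nov 19, Nov 20, Nov 21, Nov 22, Nov 25 — lands on Monday, 2030-11-25.
The last day of the consultation period: 5 calendar days after 2030-11-25 is 2030-11-30.
The date acceleration becomes effective: 2030-11-30 + 93 days = 2031-03-03. 2031-03-03 is a Monday, so no roll-forward applies.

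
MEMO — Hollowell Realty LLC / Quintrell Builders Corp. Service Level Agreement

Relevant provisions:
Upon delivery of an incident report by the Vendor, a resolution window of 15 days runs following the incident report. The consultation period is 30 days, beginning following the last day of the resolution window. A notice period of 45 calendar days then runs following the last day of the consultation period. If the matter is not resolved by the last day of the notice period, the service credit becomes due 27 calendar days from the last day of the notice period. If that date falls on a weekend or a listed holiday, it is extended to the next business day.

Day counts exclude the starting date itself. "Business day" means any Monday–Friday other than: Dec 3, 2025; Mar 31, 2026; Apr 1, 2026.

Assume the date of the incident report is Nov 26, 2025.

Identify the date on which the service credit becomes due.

The last day of the resolution window: 15 calendar days after Nov 26, 2025 is Dec 11, 2025.
Adding 30 calendar days to Dec 11, 2025 gives Jan 10, 2026, which is the last day of the consultation period.
The last day of the notice period: Jan 10, 2026 + 45 days = Feb 24, 2026.
Adding 27 calendar days to Feb 24, 2026 gives Mar 23, 2026, which is the date on which the service credit becomes due. Mar 23, 2026 is a Monday and is not a listed holiday, so no roll-forward applies.

Mar 23, 2026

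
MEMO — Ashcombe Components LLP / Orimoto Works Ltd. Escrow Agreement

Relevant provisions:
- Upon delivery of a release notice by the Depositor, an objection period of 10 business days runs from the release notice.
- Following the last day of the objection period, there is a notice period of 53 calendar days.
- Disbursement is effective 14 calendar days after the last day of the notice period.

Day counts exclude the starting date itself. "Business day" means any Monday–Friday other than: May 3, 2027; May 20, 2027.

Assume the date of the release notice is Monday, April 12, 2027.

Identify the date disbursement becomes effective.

From Monday, April 12, 2027, 10 business days (Apr 13, Apr 14, Apr 15, Apr 16, Apr 19, Apr 20, Apr 21, Apr 22, Apr 23, Apr 26, skipping weekends) brings us to Monday, April 26, 2027, which is the last day of the objection period.
The last day of the notice period: April 26, 2027 + 53 days = June 18, 2027.
Adding 14 calendar days to June 18, 2027 gives July 2, 2027, which is the date disbursement becomes effective.

July 2, 2027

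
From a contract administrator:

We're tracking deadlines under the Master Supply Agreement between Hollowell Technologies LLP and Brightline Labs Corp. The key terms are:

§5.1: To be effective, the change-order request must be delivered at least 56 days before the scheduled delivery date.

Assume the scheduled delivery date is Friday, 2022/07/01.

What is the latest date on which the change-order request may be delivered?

2022/05/06

Counting back 56 calendar days from 2022/07/01 gives 2022/05/06.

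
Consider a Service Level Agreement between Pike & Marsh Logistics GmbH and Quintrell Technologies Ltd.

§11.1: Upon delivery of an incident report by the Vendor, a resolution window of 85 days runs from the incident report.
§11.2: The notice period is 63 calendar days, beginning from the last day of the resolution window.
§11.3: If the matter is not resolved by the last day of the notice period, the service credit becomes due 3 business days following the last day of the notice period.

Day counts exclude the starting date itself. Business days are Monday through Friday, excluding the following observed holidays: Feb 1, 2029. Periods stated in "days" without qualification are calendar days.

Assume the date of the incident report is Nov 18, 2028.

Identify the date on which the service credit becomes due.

Apr 18, 2029

The last day of the resolution window: Nov 18, 2028 + 85 days = Feb 11, 2029.
The last day of the notice period: Feb 11, 2029 + 63 days = Apr 15, 2029.
From Sunday, Apr 15, 2029, 3 business days (Apr 16, Apr 17, Apr 18, skipping weekends) brings us to Wednesday, Apr 18, 2029, which is the date on which the service credit becomes due.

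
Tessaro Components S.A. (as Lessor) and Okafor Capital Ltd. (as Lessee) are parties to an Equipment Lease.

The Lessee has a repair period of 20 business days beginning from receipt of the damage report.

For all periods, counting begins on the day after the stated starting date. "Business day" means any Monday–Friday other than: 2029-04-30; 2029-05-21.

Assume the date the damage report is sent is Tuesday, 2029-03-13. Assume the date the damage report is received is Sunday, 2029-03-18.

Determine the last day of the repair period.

The last day of the repair period: 20 business days after Sunday, 2029-03-18, skipping weekends — Mar 19, Mar 20, Mar 21, Mar 22, …, Apr 11, Apr 12, Apr 13 — lands on Friday, 2029-04-13.

2029-04-13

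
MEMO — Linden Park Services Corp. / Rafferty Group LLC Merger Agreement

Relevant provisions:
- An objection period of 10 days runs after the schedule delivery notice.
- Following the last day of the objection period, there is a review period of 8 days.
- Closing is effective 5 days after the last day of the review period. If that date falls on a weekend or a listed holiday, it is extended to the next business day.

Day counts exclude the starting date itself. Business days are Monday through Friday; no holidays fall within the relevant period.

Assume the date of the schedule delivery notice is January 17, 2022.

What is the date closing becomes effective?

Adding 10 calendar days to January 17, 2022 gives January 27, 2022, which is the last day of the objection period.
Adding 8 calendar days to January 27, 2022 gives February 4, 2022, which is the last day of the review period.
The date closing becomes effective: 5 calendar days after February 4, 2022 is February 9, 2022. February 9, 2022 is a Wednesday, so no roll-forward applies.

February 9, 2022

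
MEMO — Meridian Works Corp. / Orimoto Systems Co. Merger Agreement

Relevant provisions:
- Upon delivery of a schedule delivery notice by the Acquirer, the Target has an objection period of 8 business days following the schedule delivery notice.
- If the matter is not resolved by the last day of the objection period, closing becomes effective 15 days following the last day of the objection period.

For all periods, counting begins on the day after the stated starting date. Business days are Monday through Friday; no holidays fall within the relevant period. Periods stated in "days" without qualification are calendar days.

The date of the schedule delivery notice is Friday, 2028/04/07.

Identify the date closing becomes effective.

The last day of the objection period: 8 business days after Friday, 2028/04/07, skipping weekends — Apr 10, Apr 11, Apr 12, Apr 13, Apr 14, Apr 17, Apr 18, Apr 19 — lands on Wednesday, 2028/04/19.
Adding 15 calendar days to 2028/04/19 gives 2028/05/04, which is the date closing becomes effective.

2028/05/04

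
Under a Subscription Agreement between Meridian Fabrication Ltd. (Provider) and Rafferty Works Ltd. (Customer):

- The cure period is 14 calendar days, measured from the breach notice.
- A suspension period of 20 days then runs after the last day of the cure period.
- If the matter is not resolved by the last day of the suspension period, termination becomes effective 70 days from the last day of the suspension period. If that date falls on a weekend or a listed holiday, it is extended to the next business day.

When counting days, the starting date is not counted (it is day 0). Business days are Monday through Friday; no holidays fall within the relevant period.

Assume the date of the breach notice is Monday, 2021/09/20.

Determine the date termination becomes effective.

2022/01/03

The last day of the cure period: 2021/09/20 + 14 days = 2021/10/04.
The last day of the suspension period: 20 calendar days after 2021/10/04 is 2021/10/24.
The date termination becomes effective: 2021/10/24 + 70 days = 2022/01/02. That falls on a Sunday, so it rolls to the next business day, Monday, 2022/01/03.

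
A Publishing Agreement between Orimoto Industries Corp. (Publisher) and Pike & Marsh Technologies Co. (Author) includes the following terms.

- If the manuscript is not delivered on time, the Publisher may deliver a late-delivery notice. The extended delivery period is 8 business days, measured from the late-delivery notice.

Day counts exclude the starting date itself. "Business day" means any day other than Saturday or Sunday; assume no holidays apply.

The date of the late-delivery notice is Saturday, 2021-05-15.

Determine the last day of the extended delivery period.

From Saturday, 2021-05-15, 8 business days (May 17, May 18, May 19, May 20, May 21, May 24, May 25, May 26, skipping weekends) brings us to Wednesday, 2021-05-26, which is the last day of the extended delivery period.

2021-05-26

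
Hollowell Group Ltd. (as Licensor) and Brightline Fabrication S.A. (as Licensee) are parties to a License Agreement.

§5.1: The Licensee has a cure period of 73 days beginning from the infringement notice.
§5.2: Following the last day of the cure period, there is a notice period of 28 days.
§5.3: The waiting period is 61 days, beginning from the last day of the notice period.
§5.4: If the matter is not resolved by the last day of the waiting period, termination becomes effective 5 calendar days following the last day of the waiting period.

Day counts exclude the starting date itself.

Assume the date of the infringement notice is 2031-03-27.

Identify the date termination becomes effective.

2031-09-10

The last day of the cure period: 73 calendar days after 2031-03-27 is 2031-06-08.
The last day of the notice period: 2031-06-08 + 28 days = 2031-07-06.
The last day of the waiting period: 2031-07-06 + 61 days = 2031-09-05.
The date termination becomes effective: 5 calendar days after 2031-09-05 is 2031-09-10.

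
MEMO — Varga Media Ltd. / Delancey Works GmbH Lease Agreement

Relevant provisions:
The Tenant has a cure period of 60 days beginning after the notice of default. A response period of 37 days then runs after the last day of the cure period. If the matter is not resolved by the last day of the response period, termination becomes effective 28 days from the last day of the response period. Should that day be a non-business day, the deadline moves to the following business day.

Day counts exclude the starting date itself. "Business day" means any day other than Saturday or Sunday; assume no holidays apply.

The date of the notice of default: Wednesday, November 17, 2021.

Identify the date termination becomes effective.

The last day of the cure period: November 17, 2021 + 60 days = January 16, 2022.
The last day of the response period: 37 calendar days after January 16, 2022 is February 22, 2022.
Adding 28 calendar days to February 22, 2022 gives March 22, 2022, which is the date termination becomes effective. March 22, 2022 is a Tuesday, so no roll-forward applies.

March 22, 2022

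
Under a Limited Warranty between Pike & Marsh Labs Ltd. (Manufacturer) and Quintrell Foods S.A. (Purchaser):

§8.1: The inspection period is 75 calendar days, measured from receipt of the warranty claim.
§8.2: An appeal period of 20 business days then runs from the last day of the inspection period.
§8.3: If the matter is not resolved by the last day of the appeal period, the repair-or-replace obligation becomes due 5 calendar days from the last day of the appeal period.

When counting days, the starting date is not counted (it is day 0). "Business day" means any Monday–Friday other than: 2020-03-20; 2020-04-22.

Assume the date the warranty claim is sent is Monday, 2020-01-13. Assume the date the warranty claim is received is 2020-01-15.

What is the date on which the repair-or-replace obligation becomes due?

2020-05-03

The last day of the inspection period: 2020-01-15 + 75 days = 2020-03-30.
The last day of the appeal period: 20 business days after Monday, 2020-03-30, skipping weekends and the listed holiday on Apr 22 — Mar 31, Apr 1, Apr 2, Apr 3, …, Apr 24, Apr 27, Apr 28 — lands on Tuesday, 2020-04-28.
Adding 5 calendar days to 2020-04-28 gives 2020-05-03, which is the date on which the repair-or-replace obligation becomes due.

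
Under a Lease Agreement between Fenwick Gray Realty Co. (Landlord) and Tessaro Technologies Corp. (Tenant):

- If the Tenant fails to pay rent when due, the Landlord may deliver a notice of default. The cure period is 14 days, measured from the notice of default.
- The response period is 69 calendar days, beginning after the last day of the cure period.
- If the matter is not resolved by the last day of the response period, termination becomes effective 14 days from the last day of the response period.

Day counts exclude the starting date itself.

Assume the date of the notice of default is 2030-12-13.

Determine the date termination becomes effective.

Adding 14 calendar days to 2030-12-13 gives 2030-12-27, which is the last day of the cure period.
The last day of the response period: 69 calendar days after 2030-12-27 is 2031-03-06.
The date termination becomes effective: 14 calendar days after 2031-03-06 is 2031-03-20.

2031-03-20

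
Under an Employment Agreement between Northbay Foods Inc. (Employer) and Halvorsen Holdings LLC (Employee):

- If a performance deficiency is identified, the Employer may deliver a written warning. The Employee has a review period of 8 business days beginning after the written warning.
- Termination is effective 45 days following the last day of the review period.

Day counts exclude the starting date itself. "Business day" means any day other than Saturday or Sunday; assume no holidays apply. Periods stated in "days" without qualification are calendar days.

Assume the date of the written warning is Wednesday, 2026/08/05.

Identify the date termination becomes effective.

From Wednesday, 2026/08/05, 8 business days (Aug 6, Aug 7, Aug 10, Aug 11, Aug 12, Aug 13, Aug 14, Aug 17, skipping weekends) brings us to Monday, 2026/08/17, which is the last day of the review period.
Adding 45 calendar days to 2026/08/17 gives 2026/10/01, which is the date termination becomes effective.

2026/10/01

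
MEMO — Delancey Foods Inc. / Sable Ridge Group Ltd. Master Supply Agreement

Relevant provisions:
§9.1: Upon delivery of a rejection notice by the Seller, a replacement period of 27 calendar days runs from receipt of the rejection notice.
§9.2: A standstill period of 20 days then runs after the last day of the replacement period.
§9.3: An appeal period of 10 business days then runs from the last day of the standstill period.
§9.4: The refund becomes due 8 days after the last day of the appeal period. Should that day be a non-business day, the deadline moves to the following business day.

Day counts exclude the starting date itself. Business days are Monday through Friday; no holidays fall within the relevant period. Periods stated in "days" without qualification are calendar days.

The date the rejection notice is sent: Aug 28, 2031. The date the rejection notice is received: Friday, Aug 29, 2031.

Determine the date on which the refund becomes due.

The last day of the replacement period: 27 calendar days after Aug 29, 2031 is Sep 25, 2031.
The last day of the standstill period: Sep 25, 2031 + 20 days = Oct 15, 2031.
The last day of the appeal period: counting 10 business days from Wednesday, Oct 15, 2031 (Oct 16, Oct 17, Oct 20, Oct 21, Oct 22, Oct 23, Oct 24, Oct 27, Oct 28, Oct 29, skipping weekends) reaches Wednesday, Oct 29, 2031.
The date on which the refund becomes due: Oct 29, 2031 + 8 days = Nov 6, 2031. Nov 6, 2031 is a Thursday, so no roll-forward applies.

Nov 6, 2031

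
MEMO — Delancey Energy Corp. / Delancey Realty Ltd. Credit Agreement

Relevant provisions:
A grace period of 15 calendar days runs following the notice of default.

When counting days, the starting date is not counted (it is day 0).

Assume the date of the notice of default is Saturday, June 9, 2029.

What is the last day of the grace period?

June 24, 2029

The last day of the grace period: June 9, 2029 + 15 days = June 24, 2029.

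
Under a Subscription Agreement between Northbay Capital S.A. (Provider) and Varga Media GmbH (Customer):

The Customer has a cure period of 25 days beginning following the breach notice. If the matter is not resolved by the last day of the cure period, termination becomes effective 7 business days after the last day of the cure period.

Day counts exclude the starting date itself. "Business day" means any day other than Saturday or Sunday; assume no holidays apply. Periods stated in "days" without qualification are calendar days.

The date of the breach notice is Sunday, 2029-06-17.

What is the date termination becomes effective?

2029-07-23

The last day of the cure period: 2029-06-17 + 25 days = 2029-07-12.
The date termination becomes effective: 7 business days after Thursday, 2029-07-12, skipping weekends — Jul 13, Jul 16, Jul 17, Jul 18, Jul 19, Jul 20, Jul 23 — lands on Monday, 2029-07-23.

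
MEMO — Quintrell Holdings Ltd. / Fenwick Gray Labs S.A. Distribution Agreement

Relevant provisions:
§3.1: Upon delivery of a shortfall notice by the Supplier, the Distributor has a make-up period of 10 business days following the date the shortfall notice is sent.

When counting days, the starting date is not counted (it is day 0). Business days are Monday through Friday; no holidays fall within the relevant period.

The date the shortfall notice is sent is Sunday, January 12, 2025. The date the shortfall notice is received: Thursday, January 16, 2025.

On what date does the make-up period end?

From Sunday, January 12, 2025, 10 business days (Jan 13, Jan 14, Jan 15, Jan 16, Jan 17, Jan 20, Jan 21, Jan 22, Jan 23, Jan 24, skipping weekends) brings us to Friday, January 24, 2025, which is the last day of the make-up period.

January 24, 2025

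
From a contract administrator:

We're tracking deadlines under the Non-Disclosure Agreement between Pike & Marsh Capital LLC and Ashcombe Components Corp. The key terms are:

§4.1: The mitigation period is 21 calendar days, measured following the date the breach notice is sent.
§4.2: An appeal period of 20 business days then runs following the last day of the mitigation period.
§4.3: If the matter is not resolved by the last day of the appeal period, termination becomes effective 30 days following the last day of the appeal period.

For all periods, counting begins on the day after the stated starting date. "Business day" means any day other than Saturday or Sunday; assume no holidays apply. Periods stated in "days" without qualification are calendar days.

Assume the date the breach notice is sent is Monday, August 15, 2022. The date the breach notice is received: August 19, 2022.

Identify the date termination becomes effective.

Adding 21 calendar days to August 15, 2022 gives September 5, 2022, which is the last day of the mitigation period.
From Monday, September 5, 2022, 20 business days (Sep 6, Sep 7, Sep 8, Sep 9, …, Sep 29, Sep 30, Oct 3, skipping weekends) brings us to Monday, October 3, 2022, which is the last day of the appeal period.
The date termination becomes effective: October 3, 2022 + 30 days = November 2, 2022.

November 2, 2022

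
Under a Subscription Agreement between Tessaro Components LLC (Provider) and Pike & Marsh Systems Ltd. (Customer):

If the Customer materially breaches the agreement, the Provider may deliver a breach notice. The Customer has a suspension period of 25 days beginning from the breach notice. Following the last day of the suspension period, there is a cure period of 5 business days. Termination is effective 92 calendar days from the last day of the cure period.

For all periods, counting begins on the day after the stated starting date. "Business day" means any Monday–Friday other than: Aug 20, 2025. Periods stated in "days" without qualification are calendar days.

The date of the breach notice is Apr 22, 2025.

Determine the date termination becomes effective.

The last day of the suspension period: 25 calendar days after Apr 22, 2025 is May 17, 2025.
The last day of the cure period: 5 business days after Saturday, May 17, 2025, skipping weekends — May 19, May 20, May 21, May 22, May 23 — lands on Friday, May 23, 2025.
Adding 92 calendar days to May 23, 2025 gives Aug 23, 2025, which is the date termination becomes effective.

Aug 23, 2025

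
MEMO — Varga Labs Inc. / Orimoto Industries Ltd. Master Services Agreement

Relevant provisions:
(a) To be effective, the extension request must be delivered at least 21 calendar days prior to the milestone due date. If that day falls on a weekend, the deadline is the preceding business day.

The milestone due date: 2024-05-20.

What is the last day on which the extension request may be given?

Counting back 21 calendar days from 2024-05-20 gives 2024-04-29. That is a Monday, so no adjustment is needed.

2024-04-29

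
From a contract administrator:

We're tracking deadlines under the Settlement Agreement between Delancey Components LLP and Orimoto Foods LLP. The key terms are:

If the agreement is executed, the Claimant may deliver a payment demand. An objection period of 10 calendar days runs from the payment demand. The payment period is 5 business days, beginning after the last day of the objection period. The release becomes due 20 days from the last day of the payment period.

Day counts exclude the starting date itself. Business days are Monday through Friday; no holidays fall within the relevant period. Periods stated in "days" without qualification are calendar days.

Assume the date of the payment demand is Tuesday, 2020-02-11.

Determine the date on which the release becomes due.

The last day of the objection period: 10 calendar days after 2020-02-11 is 2020-02-21.
From Friday, 2020-02-21, 5 business days (Feb 24, Feb 25, Feb 26, Feb 27, Feb 28, skipping weekends) brings us to Friday, 2020-02-28, which is the last day of the payment period.
Adding 20 calendar days to 2020-02-28 gives 2020-03-19, which is the date on which the release becomes due.

2020-03-19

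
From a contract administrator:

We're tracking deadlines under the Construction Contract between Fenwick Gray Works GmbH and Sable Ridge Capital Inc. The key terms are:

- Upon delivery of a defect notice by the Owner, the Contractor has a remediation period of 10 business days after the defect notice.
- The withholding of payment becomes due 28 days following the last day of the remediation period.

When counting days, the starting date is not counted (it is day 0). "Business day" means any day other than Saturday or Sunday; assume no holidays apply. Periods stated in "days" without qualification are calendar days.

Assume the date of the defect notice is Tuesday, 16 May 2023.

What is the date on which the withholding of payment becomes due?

From Tuesday, 16 May 2023, 10 business days (May 17, May 18, May 19, May 22, May 23, May 24, May 25, May 26, May 29, May 30, skipping weekends) brings us to Tuesday, 30 May 2023, which is the last day of the remediation period.
Adding 28 calendar days to 30 May 2023 gives 27 June 2023, which is the date on which the withholding of payment becomes due.

27 June 2023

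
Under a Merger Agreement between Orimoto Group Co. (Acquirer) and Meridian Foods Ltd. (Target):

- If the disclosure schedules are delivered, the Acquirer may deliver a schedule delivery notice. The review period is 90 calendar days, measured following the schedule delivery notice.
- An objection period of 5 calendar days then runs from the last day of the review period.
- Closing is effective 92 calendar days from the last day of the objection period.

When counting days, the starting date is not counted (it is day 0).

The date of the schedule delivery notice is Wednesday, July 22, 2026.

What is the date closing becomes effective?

January 25, 2027

Adding 90 calendar days to July 22, 2026 gives October 20, 2026, which is the last day of the review period.
The last day of the objection period: October 20, 2026 + 5 days = October 25, 2026.
The date closing becomes effective: October 25, 2026 + 92 days = January 25, 2027.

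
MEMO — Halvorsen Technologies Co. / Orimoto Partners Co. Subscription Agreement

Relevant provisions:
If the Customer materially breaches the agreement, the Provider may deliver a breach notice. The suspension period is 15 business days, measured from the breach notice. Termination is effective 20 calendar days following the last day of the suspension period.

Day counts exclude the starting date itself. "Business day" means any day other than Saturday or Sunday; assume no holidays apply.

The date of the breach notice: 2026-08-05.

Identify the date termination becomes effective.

The last day of the suspension period: counting 15 business days from Wednesday, 2026-08-05 (Aug 6, Aug 7, Aug 10, Aug 11, …, Aug 24, Aug 25, Aug 26, skipping weekends) reaches Wednesday, 2026-08-26.
The date termination becomes effective: 2026-08-26 + 20 days = 2026-09-15.

2026-09-15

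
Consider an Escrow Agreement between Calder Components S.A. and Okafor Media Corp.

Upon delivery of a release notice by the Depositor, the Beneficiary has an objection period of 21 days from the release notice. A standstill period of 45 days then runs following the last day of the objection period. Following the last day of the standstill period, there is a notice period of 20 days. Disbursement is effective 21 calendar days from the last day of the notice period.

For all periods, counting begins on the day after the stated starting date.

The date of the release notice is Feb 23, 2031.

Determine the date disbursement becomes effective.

Jun 10, 2031

Adding 21 calendar days to Feb 23, 2031 gives Mar 16, 2031, which is the last day of the objection period.
The last day of the standstill period: Mar 16, 2031 + 45 days = Apr 30, 2031.
Adding 20 calendar days to Apr 30, 2031 gives May 20, 2031, which is the last day of the notice period.
The date disbursement becomes effective: 21 calendar days after May 20, 2031 is Jun 10, 2031.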